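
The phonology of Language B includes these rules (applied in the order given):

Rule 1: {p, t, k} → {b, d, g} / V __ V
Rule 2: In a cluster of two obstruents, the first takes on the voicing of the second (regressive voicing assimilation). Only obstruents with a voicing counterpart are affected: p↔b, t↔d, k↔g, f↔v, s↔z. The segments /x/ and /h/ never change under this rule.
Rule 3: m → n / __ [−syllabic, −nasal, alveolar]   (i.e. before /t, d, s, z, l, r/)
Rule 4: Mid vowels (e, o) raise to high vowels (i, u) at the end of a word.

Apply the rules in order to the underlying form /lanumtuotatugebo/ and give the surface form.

lanuntuodadugebu

Rule 1 (intervocalic voicing): /t/ is a voiceless stop between vowels /o/ and /a/, so it voices to [d]. /t/ is a voiceless stop between vowels /a/ and /u/, so it voices to [d]. /lanumtuotatugebo/ → lanumtuodadugebo.
Rule 2 (regressive voicing assimilation): no segment meets the environment; /lanumtuodadugebo/ is unchanged.
Rule 3 (nasal place assimilation): /m/ precedes the alveolar consonant /t/, so it assimilates in place to [n]. /lanumtuodadugebo/ → lanuntuodadugebo.
Rule 4 (final vowel raising): /o/ is a mid vowel in word-final position, so it raises to [u]. /lanuntuodadugebo/ → lanuntuodadugebu.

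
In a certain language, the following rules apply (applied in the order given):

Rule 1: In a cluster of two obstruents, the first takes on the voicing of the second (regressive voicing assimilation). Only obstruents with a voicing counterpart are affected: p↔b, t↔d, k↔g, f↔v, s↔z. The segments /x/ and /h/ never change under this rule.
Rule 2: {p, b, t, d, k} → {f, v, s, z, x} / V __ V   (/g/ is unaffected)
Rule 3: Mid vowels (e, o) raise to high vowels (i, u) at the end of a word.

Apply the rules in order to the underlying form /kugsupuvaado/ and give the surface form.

Rule 1 (regressive voicing assimilation): /g/ precedes the voiceless obstruent /s/, so it devoices to [k] by assimilation. /kugsupuvaado/ → kuksupuvaado.
Rule 2 (intervocalic spirantization): /p/ is a stop between vowels /u/ and /u/, so it spirantizes to the fricative [f]. /d/ is a stop between vowels /a/ and /o/, so it spirantizes to the fricative [z]. /kuksupuvaado/ → kuksufuvaazo.
Rule 3 (final vowel raising): /o/ is a mid vowel in word-final position, so it raises to [u]. /kuksufuvaazo/ → kuksufuvaazu.

kuksufuvaazu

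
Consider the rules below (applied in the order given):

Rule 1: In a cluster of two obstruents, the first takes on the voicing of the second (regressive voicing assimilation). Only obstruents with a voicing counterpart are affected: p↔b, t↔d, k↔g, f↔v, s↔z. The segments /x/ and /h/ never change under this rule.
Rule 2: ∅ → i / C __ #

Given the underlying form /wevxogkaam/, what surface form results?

Rule 1 (regressive voicing assimilation): /v/ precedes the voiceless obstruent /x/, so it devoices to [f] by assimilation. /g/ precedes the voiceless obstruent /k/, so it devoices to [k] by assimilation. /wevxogkaam/ → wefxokkaam.
Rule 2 (final i-epenthesis): the form ends in the consonant /m/, so [i] is inserted word-finally. /wefxokkaam/ → wefxokkaami.

wefxokkaami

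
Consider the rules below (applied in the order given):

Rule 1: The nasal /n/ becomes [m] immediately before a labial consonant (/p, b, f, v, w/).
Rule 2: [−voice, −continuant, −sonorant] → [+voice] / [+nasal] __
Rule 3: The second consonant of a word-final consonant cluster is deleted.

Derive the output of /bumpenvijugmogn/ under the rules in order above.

bumbemvijugmog

Rule 1 (nasal place assimilation): /n/ precedes the labial consonant /v/, so it assimilates in place to [m]. /bumpenvijugmogn/ → bumpemvijugmogn.
Rule 2 (post-nasal voicing): /p/ is a voiceless stop immediately after the nasal /m/, so it voices to [b]. /bumpemvijugmogn/ → bumbemvijugmogn.
Rule 3 (final cluster simplification): /n/ is the second consonant of a word-final cluster /gn/, so it deletes. /bumbemvijugmogn/ → bumbemvijugmog.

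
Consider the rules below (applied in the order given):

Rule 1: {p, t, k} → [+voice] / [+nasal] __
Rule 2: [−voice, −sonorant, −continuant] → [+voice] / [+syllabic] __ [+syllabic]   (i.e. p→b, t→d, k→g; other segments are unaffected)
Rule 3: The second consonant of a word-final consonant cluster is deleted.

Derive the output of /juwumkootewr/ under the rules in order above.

juwumgoodew

Rule 1 (post-nasal voicing): /k/ is a voiceless stop immediately after the nasal /m/, so it voices to [g]. /juwumkootewr/ → juwumgootewr.
Rule 2 (intervocalic voicing): /t/ is a voiceless stop between vowels /o/ and /e/, so it voices to [d]. /juwumgootewr/ → juwumgoodewr.
Rule 3 (final cluster simplification): /r/ is the second consonant of a word-final cluster /wr/, so it deletes. /juwumgoodewr/ → juwumgoodew.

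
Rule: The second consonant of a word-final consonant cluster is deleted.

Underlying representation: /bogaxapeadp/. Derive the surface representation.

bogaxapead

/p/ is the second consonant of a word-final cluster /dp/, so it deletes.
The other instances of /b/, /g/, /x/, /p/, /d/ do not occur in the required environment and remain unchanged.
Surface form: [bogaxapead].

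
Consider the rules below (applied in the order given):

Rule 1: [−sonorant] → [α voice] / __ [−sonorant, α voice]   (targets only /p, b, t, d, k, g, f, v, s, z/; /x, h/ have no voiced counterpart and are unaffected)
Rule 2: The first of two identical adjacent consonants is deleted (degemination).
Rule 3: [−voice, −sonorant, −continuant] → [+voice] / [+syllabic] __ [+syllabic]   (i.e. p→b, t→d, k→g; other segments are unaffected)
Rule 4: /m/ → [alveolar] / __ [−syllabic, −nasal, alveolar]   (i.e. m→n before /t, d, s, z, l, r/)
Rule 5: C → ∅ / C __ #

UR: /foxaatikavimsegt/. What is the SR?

Rule 1 (regressive voicing assimilation): /g/ precedes the voiceless obstruent /t/, so it devoices to [k] by assimilation. /foxaatikavimsegt/ → foxaatikavimsekt.
Rule 2 (degemination): no segment meets the environment; /foxaatikavimsekt/ is unchanged.
Rule 3 (intervocalic voicing): /t/ is a voiceless stop between vowels /a/ and /i/, so it voices to [d]. /k/ is a voiceless stop between vowels /i/ and /a/, so it voices to [g]. /foxaatikavimsekt/ → foxaadigavimsekt.
Rule 4 (nasal place assimilation): /m/ precedes the alveolar consonant /s/, so it assimilates in place to [n]. /foxaadigavimsekt/ → foxaadigavinsekt.
Rule 5 (final cluster simplification): /t/ is the second consonant of a word-final cluster /kt/, so it deletes. /foxaadigavinsekt/ → foxaadigavinsek.

foxaadigavinsek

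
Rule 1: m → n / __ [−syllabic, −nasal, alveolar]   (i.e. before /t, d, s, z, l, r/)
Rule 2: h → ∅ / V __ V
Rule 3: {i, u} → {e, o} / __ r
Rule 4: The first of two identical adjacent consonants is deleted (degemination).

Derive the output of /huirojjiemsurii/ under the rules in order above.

Rule 1 (nasal place assimilation): /m/ precedes the alveolar consonant /s/, so it assimilates in place to [n]. /huirojjiemsurii/ → huirojjiensurii.
Rule 2 (intervocalic h-deletion): no segment meets the environment; /huirojjiensurii/ is unchanged.
Rule 3 (pre-rhotic lowering): /i/ is a high vowel immediately before /r/, so it lowers to [e]. /u/ is a high vowel immediately before /r/, so it lowers to [o]. /huirojjiensurii/ → huerojjiensorii.
Rule 4 (degemination): /jj/ is a geminate; the first /j/ deletes. /huerojjiensorii/ → huerojiensorii.

huerojiensorii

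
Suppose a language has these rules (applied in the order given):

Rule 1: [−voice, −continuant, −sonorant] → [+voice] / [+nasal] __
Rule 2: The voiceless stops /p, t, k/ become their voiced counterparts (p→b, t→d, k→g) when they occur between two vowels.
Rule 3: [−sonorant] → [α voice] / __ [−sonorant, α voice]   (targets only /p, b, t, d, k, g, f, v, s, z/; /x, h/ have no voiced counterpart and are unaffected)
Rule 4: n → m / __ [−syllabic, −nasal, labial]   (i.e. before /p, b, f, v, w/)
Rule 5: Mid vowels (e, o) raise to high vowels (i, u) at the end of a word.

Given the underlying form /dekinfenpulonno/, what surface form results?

Rule 1 (post-nasal voicing): /p/ is a voiceless stop immediately after the nasal /n/, so it voices to [b]. /dekinfenpulonno/ → dekinfenbulonno.
Rule 2 (intervocalic voicing): /k/ is a voiceless stop between vowels /e/ and /i/, so it voices to [g]. /dekinfenbulonno/ → deginfenbulonno.
Rule 3 (regressive voicing assimilation): no segment meets the environment; /deginfenbulonno/ is unchanged.
Rule 4 (nasal place assimilation): /n/ precedes the labial consonant /f/, so it assimilates in place to [m]. /n/ precedes the labial consonant /b/, so it assimilates in place to [m]. /deginfenbulonno/ → degimfembulonno.
Rule 5 (final vowel raising): /o/ is a mid vowel in word-final position, so it raises to [u]. /degimfembulonno/ → degimfembulonnu.

degimfembulonnu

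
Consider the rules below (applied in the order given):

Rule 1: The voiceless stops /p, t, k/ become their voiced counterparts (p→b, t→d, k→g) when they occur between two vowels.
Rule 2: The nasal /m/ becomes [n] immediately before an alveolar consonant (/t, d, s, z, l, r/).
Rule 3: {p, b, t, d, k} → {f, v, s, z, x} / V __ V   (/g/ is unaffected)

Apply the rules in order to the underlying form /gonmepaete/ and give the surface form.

gonmevaeze

Rule 1 (intervocalic voicing): /p/ is a voiceless stop between vowels /e/ and /a/, so it voices to [b]. /t/ is a voiceless stop between vowels /e/ and /e/, so it voices to [d]. /gonmepaete/ → gonmebaede.
Rule 2 (nasal place assimilation): no segment meets the environment; /gonmebaede/ is unchanged.
Rule 3 (intervocalic spirantization): /b/ is a stop between vowels /e/ and /a/, so it spirantizes to the fricative [v]. /d/ is a stop between vowels /e/ and /e/, so it spirantizes to the fricative [z]. /gonmebaede/ → gonmevaeze.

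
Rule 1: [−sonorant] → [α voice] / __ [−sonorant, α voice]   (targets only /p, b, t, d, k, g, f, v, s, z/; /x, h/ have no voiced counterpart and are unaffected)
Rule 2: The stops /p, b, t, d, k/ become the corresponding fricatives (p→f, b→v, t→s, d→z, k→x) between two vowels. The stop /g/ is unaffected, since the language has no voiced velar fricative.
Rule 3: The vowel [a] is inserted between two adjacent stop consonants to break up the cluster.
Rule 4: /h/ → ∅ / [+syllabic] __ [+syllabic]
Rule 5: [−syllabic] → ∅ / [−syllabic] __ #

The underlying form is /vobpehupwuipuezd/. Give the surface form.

vopapeupwuifuez

Rule 1 (regressive voicing assimilation): /b/ precedes the voiceless obstruent /p/, so it devoices to [p] by assimilation. /vobpehupwuipuezd/ → voppehupwuipuezd.
Rule 2 (intervocalic spirantization): /p/ is a stop between vowels /i/ and /u/, so it spirantizes to the fricative [f]. /voppehupwuipuezd/ → voppehupwuifuezd.
Rule 3 (stop-cluster a-epenthesis): /p/ and /p/ form a stop–stop cluster, so [a] is inserted between them. /voppehupwuifuezd/ → vopapehupwuifuezd.
Rule 4 (intervocalic h-deletion): /h/ occurs between vowels /e/ and /u/, so it deletes. /vopapehupwuifuezd/ → vopapeupwuifuezd.
Rule 5 (final cluster simplification): /d/ is the second consonant of a word-final cluster /zd/, so it deletes. /vopapeupwuifuezd/ → vopapeupwuifuez.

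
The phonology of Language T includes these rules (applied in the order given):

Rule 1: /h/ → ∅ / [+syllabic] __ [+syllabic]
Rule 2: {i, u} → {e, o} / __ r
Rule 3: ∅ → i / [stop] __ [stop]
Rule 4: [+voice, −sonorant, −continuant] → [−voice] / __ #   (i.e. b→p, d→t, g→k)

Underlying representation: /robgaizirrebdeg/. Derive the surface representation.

Rule 1 (intervocalic h-deletion): no segment meets the environment; /robgaizirrebdeg/ is unchanged.
Rule 2 (pre-rhotic lowering): /i/ is a high vowel immediately before /r/, so it lowers to [e]. /robgaizirrebdeg/ → robgaizerrebdeg.
Rule 3 (stop-cluster i-epenthesis): /b/ and /g/ form a stop–stop cluster, so [i] is inserted between them. /b/ and /d/ form a stop–stop cluster, so [i] is inserted between them. /robgaizerrebdeg/ → robigaizerrebideg.
Rule 4 (final devoicing): /g/ is a voiced stop in word-final position, so it devoices to [k]. /robigaizerrebideg/ → robigaizerrebidek.

robigaizerrebidek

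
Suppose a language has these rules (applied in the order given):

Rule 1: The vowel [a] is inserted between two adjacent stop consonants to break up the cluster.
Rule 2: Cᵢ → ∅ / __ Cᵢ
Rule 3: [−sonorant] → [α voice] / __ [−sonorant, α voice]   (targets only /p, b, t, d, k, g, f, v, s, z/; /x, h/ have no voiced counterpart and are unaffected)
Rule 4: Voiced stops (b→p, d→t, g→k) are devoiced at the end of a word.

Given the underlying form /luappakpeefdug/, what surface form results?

Rule 1 (stop-cluster a-epenthesis): /p/ and /p/ form a stop–stop cluster, so [a] is inserted between them. /k/ and /p/ form a stop–stop cluster, so [a] is inserted between them. /luappakpeefdug/ → luapapakapeefdug.
Rule 2 (degemination): no segment meets the environment; /luapapakapeefdug/ is unchanged.
Rule 3 (regressive voicing assimilation): /f/ precedes the voiced obstruent /d/, so it voices to [v] by assimilation. /luapapakapeefdug/ → luapapakapeevdug.
Rule 4 (final devoicing): /g/ is a voiced stop in word-final position, so it devoices to [k]. /luapapakapeevdug/ → luapapakapeevduk.

luapapakapeevduk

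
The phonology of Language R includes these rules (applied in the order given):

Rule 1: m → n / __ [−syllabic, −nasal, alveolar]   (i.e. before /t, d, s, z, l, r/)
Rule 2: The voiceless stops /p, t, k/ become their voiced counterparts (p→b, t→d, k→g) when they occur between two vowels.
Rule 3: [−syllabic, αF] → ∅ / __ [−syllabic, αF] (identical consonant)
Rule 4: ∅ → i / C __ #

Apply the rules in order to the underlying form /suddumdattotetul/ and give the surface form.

Rule 1 (nasal place assimilation): /m/ precedes the alveolar consonant /d/, so it assimilates in place to [n]. /suddumdattotetul/ → suddundattotetul.
Rule 2 (intervocalic voicing): /t/ is a voiceless stop between vowels /o/ and /e/, so it voices to [d]. /t/ is a voiceless stop between vowels /e/ and /u/, so it voices to [d]. /suddundattotetul/ → suddundattodedul.
Rule 3 (degemination): /dd/ is a geminate; the first /d/ deletes. /tt/ is a geminate; the first /t/ deletes. /suddundattodedul/ → sudundatodedul.
Rule 4 (final i-epenthesis): the form ends in the consonant /l/, so [i] is inserted word-finally. /sudundatodedul/ → sudundatodeduli.

sudundatodeduli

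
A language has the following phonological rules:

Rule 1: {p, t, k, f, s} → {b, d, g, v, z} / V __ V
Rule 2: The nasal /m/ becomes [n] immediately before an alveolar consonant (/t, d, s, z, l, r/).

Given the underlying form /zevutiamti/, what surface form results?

zevudianti

Rule 1 (intervocalic voicing): /t/ is a voiceless obstruent between vowels /u/ and /i/, so it voices to [d]. /zevutiamti/ → zevudiamti.
Rule 2 (nasal place assimilation): /m/ precedes the alveolar consonant /t/, so it assimilates in place to [n]. /zevudiamti/ → zevudianti.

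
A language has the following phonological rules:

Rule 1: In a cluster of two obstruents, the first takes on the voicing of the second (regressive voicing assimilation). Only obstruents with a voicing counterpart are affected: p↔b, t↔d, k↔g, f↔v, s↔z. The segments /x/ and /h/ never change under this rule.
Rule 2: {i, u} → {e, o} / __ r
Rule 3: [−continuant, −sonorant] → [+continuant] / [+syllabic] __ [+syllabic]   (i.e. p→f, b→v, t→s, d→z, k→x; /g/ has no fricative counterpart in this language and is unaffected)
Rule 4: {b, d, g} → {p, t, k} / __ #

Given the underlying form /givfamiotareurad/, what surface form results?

giffamiosareorat

Rule 1 (regressive voicing assimilation): /v/ precedes the voiceless obstruent /f/, so it devoices to [f] by assimilation. /givfamiotareurad/ → giffamiotareurad.
Rule 2 (pre-rhotic lowering): /u/ is a high vowel immediately before /r/, so it lowers to [o]. /giffamiotareurad/ → giffamiotareorad.
Rule 3 (intervocalic spirantization): /t/ is a stop between vowels /o/ and /a/, so it spirantizes to the fricative [s]. /giffamiotareorad/ → giffamiosareorad.
Rule 4 (final devoicing): /d/ is a voiced stop in word-final position, so it devoices to [t]. /giffamiosareorad/ → giffamiosareorat.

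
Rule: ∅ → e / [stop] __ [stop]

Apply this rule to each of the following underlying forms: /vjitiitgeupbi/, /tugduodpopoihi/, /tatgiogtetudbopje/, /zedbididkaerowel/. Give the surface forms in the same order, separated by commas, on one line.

vjitiitegeupebi, tugeduodepopoihi, tategiogetetudebopje, zedebididekaerowel

/vjitiitgeupbi/: /t/ and /g/ form a stop–stop cluster, so [e] is inserted between them. /p/ and /b/ form a stop–stop cluster, so [e] is inserted between them. → [vjitiitegeupebi].
/tugduodpopoihi/: /g/ and /d/ form a stop–stop cluster, so [e] is inserted between them. /d/ and /p/ form a stop–stop cluster, so [e] is inserted between them. → [tugeduodepopoihi].
/tatgiogtetudbopje/: /t/ and /g/ form a stop–stop cluster, so [e] is inserted between them. /g/ and /t/ form a stop–stop cluster, so [e] is inserted between them. /d/ and /b/ form a stop–stop cluster, so [e] is inserted between them. → [tategiogetetudebopje].
/zedbididkaerowel/: /d/ and /b/ form a stop–stop cluster, so [e] is inserted between them. /d/ and /k/ form a stop–stop cluster, so [e] is inserted between them. → [zedebididekaerowel].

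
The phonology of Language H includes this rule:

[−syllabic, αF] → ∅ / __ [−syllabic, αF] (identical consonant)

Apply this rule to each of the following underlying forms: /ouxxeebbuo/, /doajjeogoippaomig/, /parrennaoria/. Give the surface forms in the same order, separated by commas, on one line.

/ouxxeebbuo/: /xx/ is a geminate; the first /x/ deletes. /bb/ is a geminate; the first /b/ deletes. → [ouxeebuo].
/doajjeogoippaomig/: /jj/ is a geminate; the first /j/ deletes. /pp/ is a geminate; the first /p/ deletes. → [doajeogoipaomig].
/parrennaoria/: /rr/ is a geminate; the first /r/ deletes. /nn/ is a geminate; the first /n/ deletes. → [parenaoria].

ouxeebuo, doajeogoipaomig, parenaoria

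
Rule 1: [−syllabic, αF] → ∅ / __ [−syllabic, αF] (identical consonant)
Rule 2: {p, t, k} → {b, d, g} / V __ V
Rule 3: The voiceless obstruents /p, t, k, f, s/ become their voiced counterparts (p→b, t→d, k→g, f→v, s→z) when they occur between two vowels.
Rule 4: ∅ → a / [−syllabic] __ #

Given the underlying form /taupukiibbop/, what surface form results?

Rule 1 (degemination): /bb/ is a geminate; the first /b/ deletes. /taupukiibbop/ → taupukiibop.
Rule 2 (intervocalic voicing): /p/ is a voiceless stop between vowels /u/ and /u/, so it voices to [b]. /k/ is a voiceless stop between vowels /u/ and /i/, so it voices to [g]. /taupukiibop/ → taubugiibop.
Rule 3 (intervocalic voicing): no segment meets the environment; /taubugiibop/ is unchanged.
Rule 4 (final a-epenthesis): the form ends in the consonant /p/, so [a] is inserted word-finally. /taubugiibop/ → taubugiibopa.

taubugiibopa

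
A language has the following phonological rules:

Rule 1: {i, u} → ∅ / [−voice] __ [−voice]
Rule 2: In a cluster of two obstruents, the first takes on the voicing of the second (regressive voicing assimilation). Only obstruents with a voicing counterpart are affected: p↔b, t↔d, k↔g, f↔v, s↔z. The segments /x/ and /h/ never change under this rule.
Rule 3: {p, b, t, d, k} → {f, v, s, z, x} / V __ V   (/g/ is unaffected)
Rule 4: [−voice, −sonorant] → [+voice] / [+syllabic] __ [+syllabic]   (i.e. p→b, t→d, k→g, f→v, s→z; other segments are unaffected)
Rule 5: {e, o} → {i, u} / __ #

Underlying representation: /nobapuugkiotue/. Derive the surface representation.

Rule 1 (high vowel syncope): no segment meets the environment; /nobapuugkiotue/ is unchanged.
Rule 2 (regressive voicing assimilation): /g/ precedes the voiceless obstruent /k/, so it devoices to [k] by assimilation. /nobapuugkiotue/ → nobapuukkiotue.
Rule 3 (intervocalic spirantization): /b/ is a stop between vowels /o/ and /a/, so it spirantizes to the fricative [v]. /p/ is a stop between vowels /a/ and /u/, so it spirantizes to the fricative [f]. /t/ is a stop between vowels /o/ and /u/, so it spirantizes to the fricative [s]. /nobapuukkiotue/ → novafuukkiosue.
Rule 4 (intervocalic voicing): /f/ is a voiceless obstruent between vowels /a/ and /u/, so it voices to [v]. /s/ is a voiceless obstruent between vowels /o/ and /u/, so it voices to [z]. /novafuukkiosue/ → novavuukkiozue.
Rule 5 (final vowel raising): /e/ is a mid vowel in word-final position, so it raises to [i]. /novavuukkiozue/ → novavuukkiozui.

novavuukkiozui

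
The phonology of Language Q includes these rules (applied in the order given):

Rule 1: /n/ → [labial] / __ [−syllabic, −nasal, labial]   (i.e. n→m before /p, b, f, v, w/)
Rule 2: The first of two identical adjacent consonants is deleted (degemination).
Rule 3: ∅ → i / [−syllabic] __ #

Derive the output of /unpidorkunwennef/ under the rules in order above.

Rule 1 (nasal place assimilation): /n/ precedes the labial consonant /p/, so it assimilates in place to [m]. /n/ precedes the labial consonant /w/, so it assimilates in place to [m]. /unpidorkunwennef/ → umpidorkumwennef.
Rule 2 (degemination): /nn/ is a geminate; the first /n/ deletes. /umpidorkumwennef/ → umpidorkumwenef.
Rule 3 (final i-epenthesis): the form ends in the consonant /f/, so [i] is inserted word-finally. /umpidorkumwenef/ → umpidorkumwenefi.

umpidorkumwenefi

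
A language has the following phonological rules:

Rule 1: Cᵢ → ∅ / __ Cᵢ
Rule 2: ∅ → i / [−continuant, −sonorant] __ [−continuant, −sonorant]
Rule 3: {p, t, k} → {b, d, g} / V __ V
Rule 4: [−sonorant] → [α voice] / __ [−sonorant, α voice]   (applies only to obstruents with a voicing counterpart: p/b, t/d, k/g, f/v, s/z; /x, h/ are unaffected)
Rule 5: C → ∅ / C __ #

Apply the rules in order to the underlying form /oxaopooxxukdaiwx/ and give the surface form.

oxaobooxugidaiw

Rule 1 (degemination): /xx/ is a geminate; the first /x/ deletes. /oxaopooxxukdaiwx/ → oxaopooxukdaiwx.
Rule 2 (stop-cluster i-epenthesis): /k/ and /d/ form a stop–stop cluster, so [i] is inserted between them. /oxaopooxukdaiwx/ → oxaopooxukidaiwx.
Rule 3 (intervocalic voicing): /p/ is a voiceless stop between vowels /o/ and /o/, so it voices to [b]. /k/ is a voiceless stop between vowels /u/ and /i/, so it voices to [g]. /oxaopooxukidaiwx/ → oxaobooxugidaiwx.
Rule 4 (regressive voicing assimilation): no segment meets the environment; /oxaobooxugidaiwx/ is unchanged.
Rule 5 (final cluster simplification): /x/ is the second consonant of a word-final cluster /wx/, so it deletes. /oxaobooxugidaiwx/ → oxaobooxugidaiw.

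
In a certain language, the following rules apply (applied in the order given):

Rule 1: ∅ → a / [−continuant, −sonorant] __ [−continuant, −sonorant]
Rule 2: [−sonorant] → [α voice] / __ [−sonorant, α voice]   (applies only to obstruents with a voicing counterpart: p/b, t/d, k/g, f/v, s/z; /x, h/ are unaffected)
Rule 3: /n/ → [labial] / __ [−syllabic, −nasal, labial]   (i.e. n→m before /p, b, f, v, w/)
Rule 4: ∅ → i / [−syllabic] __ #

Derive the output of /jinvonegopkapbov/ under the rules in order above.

Rule 1 (stop-cluster a-epenthesis): /p/ and /k/ form a stop–stop cluster, so [a] is inserted between them. /p/ and /b/ form a stop–stop cluster, so [a] is inserted between them. /jinvonegopkapbov/ → jinvonegopakapabov.
Rule 2 (regressive voicing assimilation): no segment meets the environment; /jinvonegopakapabov/ is unchanged.
Rule 3 (nasal place assimilation): /n/ precedes the labial consonant /v/, so it assimilates in place to [m]. /jinvonegopakapabov/ → jimvonegopakapabov.
Rule 4 (final i-epenthesis): the form ends in the consonant /v/, so [i] is inserted word-finally. /jimvonegopakapabov/ → jimvonegopakapabovi.

jimvonegopakapabovi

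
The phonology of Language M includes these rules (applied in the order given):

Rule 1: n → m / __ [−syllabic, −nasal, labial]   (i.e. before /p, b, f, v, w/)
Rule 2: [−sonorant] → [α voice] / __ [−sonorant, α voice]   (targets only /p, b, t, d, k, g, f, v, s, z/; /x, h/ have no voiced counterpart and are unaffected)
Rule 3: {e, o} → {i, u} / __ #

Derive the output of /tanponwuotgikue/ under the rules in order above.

Rule 1 (nasal place assimilation): /n/ precedes the labial consonant /p/, so it assimilates in place to [m]. /n/ precedes the labial consonant /w/, so it assimilates in place to [m]. /tanponwuotgikue/ → tampomwuotgikue.
Rule 2 (regressive voicing assimilation): /t/ precedes the voiced obstruent /g/, so it voices to [d] by assimilation. /tampomwuotgikue/ → tampomwuodgikue.
Rule 3 (final vowel raising): /e/ is a mid vowel in word-final position, so it raises to [i]. /tampomwuodgikue/ → tampomwuodgikui.

tampomwuodgikui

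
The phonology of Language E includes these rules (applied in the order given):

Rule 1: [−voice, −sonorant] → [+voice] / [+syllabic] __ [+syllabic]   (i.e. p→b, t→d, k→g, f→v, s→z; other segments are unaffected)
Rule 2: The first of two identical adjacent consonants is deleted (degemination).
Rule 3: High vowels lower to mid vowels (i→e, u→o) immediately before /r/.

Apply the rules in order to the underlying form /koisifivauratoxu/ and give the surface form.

koizivivaoradoxu

Rule 1 (intervocalic voicing): /s/ is a voiceless obstruent between vowels /i/ and /i/, so it voices to [z]. /f/ is a voiceless obstruent between vowels /i/ and /i/, so it voices to [v]. /t/ is a voiceless obstruent between vowels /a/ and /o/, so it voices to [d]. /koisifivauratoxu/ → koizivivauradoxu.
Rule 2 (degemination): no segment meets the environment; /koizivivauradoxu/ is unchanged.
Rule 3 (pre-rhotic lowering): /u/ is a high vowel immediately before /r/, so it lowers to [o]. /koizivivauradoxu/ → koizivivaoradoxu.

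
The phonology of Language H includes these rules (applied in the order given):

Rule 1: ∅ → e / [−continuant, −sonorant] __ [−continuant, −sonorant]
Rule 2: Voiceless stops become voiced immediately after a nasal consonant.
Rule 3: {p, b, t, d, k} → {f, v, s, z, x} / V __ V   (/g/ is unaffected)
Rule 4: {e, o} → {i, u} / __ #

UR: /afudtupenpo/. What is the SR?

Rule 1 (stop-cluster e-epenthesis): /d/ and /t/ form a stop–stop cluster, so [e] is inserted between them. /afudtupenpo/ → afudetupenpo.
Rule 2 (post-nasal voicing): /p/ is a voiceless stop immediately after the nasal /n/, so it voices to [b]. /afudetupenpo/ → afudetupenbo.
Rule 3 (intervocalic spirantization): /d/ is a stop between vowels /u/ and /e/, so it spirantizes to the fricative [z]. /t/ is a stop between vowels /e/ and /u/, so it spirantizes to the fricative [s]. /p/ is a stop between vowels /u/ and /e/, so it spirantizes to the fricative [f]. /afudetupenbo/ → afuzesufenbo.
Rule 4 (final vowel raising): /o/ is a mid vowel in word-final position, so it raises to [u]. /afuzesufenbo/ → afuzesufenbu.

afuzesufenbu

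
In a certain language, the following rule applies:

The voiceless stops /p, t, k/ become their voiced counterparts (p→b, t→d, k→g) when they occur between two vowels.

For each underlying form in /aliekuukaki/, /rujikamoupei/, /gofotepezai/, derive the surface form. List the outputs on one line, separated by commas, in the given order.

alieguugagi, rujigamoubei, gofodebezai

/aliekuukaki/: /k/ is a voiceless stop between vowels /e/ and /u/, so it voices to [g]. /k/ is a voiceless stop between vowels /u/ and /a/, so it voices to [g]. /k/ is a voiceless stop between vowels /a/ and /i/, so it voices to [g]. → [alieguugagi].
/rujikamoupei/: /k/ is a voiceless stop between vowels /i/ and /a/, so it voices to [g]. /p/ is a voiceless stop between vowels /u/ and /e/, so it voices to [b]. → [rujigamoubei].
/gofotepezai/: /t/ is a voiceless stop between vowels /o/ and /e/, so it voices to [d]. /p/ is a voiceless stop between vowels /e/ and /e/, so it voices to [b]. → [gofodebezai].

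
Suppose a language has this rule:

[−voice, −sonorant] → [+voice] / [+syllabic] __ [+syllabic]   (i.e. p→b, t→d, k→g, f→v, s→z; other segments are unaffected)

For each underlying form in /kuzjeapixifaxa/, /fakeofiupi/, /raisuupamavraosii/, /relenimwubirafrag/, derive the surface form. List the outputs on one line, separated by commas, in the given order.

kuzjeabixivaxa, fageoviubi, raizuubamavraozii, relenimwubirafrag

/kuzjeapixifaxa/: /p/ is a voiceless obstruent between vowels /a/ and /i/, so it voices to [b]. /f/ is a voiceless obstruent between vowels /i/ and /a/, so it voices to [v]. → [kuzjeabixivaxa].
/fakeofiupi/: /k/ is a voiceless obstruent between vowels /a/ and /e/, so it voices to [g]. /f/ is a voiceless obstruent between vowels /o/ and /i/, so it voices to [v]. /p/ is a voiceless obstruent between vowels /u/ and /i/, so it voices to [b]. → [fageoviubi].
/raisuupamavraosii/: /s/ is a voiceless obstruent between vowels /i/ and /u/, so it voices to [z]. /p/ is a voiceless obstruent between vowels /u/ and /a/, so it voices to [b]. /s/ is a voiceless obstruent between vowels /o/ and /i/, so it voices to [z]. → [raizuubamavraozii].
/relenimwubirafrag/: the rule's environment is not met; surfaces unchanged as [relenimwubirafrag].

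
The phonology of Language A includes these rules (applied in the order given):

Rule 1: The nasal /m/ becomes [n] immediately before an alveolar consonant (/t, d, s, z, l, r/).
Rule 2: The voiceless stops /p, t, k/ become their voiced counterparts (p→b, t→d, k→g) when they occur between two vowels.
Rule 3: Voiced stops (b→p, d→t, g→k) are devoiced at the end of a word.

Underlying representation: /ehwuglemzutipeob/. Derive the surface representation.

ehwuglenzudibeop

Rule 1 (nasal place assimilation): /m/ precedes the alveolar consonant /z/, so it assimilates in place to [n]. /ehwuglemzutipeob/ → ehwuglenzutipeob.
Rule 2 (intervocalic voicing): /t/ is a voiceless stop between vowels /u/ and /i/, so it voices to [d]. /p/ is a voiceless stop between vowels /i/ and /e/, so it voices to [b]. /ehwuglenzutipeob/ → ehwuglenzudibeob.
Rule 3 (final devoicing): /b/ is a voiced stop in word-final position, so it devoices to [p]. /ehwuglenzudibeob/ → ehwuglenzudibeop.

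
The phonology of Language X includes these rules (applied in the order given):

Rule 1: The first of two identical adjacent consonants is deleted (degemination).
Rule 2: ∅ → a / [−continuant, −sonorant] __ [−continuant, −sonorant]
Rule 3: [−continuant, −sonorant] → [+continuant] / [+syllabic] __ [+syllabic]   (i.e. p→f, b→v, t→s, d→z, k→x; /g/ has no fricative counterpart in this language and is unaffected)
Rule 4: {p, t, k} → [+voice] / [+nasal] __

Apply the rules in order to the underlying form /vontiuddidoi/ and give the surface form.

Rule 1 (degemination): /dd/ is a geminate; the first /d/ deletes. /vontiuddidoi/ → vontiudidoi.
Rule 2 (stop-cluster a-epenthesis): no segment meets the environment; /vontiudidoi/ is unchanged.
Rule 3 (intervocalic spirantization): /d/ is a stop between vowels /u/ and /i/, so it spirantizes to the fricative [z]. /d/ is a stop between vowels /i/ and /o/, so it spirantizes to the fricative [z]. /vontiudidoi/ → vontiuzizoi.
Rule 4 (post-nasal voicing): /t/ is a voiceless stop immediately after the nasal /n/, so it voices to [d]. /vontiuzizoi/ → vondiuzizoi.

vondiuzizoi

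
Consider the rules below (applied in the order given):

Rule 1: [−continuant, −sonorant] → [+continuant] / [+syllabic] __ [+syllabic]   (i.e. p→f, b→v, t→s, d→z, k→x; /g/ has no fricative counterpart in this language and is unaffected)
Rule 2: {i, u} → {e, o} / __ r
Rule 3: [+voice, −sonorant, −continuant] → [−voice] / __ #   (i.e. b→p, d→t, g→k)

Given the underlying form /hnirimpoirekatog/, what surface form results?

hnerimpoerexasok

Rule 1 (intervocalic spirantization): /k/ is a stop between vowels /e/ and /a/, so it spirantizes to the fricative [x]. /t/ is a stop between vowels /a/ and /o/, so it spirantizes to the fricative [s]. /hnirimpoirekatog/ → hnirimpoirexasog.
Rule 2 (pre-rhotic lowering): /i/ is a high vowel immediately before /r/, so it lowers to [e]. /i/ is a high vowel immediately before /r/, so it lowers to [e]. /hnirimpoirexasog/ → hnerimpoerexasog.
Rule 3 (final devoicing): /g/ is a voiced stop in word-final position, so it devoices to [k]. /hnerimpoerexasog/ → hnerimpoerexasok.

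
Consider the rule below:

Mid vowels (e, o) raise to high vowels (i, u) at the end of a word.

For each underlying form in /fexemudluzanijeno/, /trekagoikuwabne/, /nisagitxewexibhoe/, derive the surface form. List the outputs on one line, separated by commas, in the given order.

/fexemudluzanijeno/: /o/ is a mid vowel in word-final position, so it raises to [u]. → [fexemudluzanijenu].
/trekagoikuwabne/: /e/ is a mid vowel in word-final position, so it raises to [i]. → [trekagoikuwabni].
/nisagitxewexibhoe/: /e/ is a mid vowel in word-final position, so it raises to [i]. → [nisagitxewexibhoi].

fexemudluzanijenu, trekagoikuwabni, nisagitxewexibhoi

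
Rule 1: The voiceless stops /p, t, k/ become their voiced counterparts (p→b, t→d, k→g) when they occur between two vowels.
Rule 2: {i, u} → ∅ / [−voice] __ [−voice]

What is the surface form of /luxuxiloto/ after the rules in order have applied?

Rule 1 (intervocalic voicing): /t/ is a voiceless stop between vowels /o/ and /o/, so it voices to [d]. /luxuxiloto/ → luxuxilodo.
Rule 2 (high vowel syncope): /u/ is a high vowel flanked by voiceless consonants /x/ and /x/, so it deletes. /luxuxilodo/ → luxxilodo.

luxxilodo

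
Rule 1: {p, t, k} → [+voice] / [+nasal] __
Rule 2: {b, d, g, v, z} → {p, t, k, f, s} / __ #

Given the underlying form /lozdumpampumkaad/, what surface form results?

Rule 1 (post-nasal voicing): /p/ is a voiceless stop immediately after the nasal /m/, so it voices to [b]. /p/ is a voiceless stop immediately after the nasal /m/, so it voices to [b]. /k/ is a voiceless stop immediately after the nasal /m/, so it voices to [g]. /lozdumpampumkaad/ → lozdumbambumgaad.
Rule 2 (final devoicing): /d/ is a voiced obstruent in word-final position, so it devoices to [t]. /lozdumbambumgaad/ → lozdumbambumgaat.

lozdumbambumgaat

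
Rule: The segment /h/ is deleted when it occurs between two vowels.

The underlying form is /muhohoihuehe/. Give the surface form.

/h/ occurs between vowels /u/ and /o/, so it deletes.
/h/ occurs between vowels /o/ and /o/, so it deletes.
/h/ occurs between vowels /i/ and /u/, so it deletes.
/h/ occurs between vowels /e/ and /e/, so it deletes.
Surface form: [muooiuee].

muooiuee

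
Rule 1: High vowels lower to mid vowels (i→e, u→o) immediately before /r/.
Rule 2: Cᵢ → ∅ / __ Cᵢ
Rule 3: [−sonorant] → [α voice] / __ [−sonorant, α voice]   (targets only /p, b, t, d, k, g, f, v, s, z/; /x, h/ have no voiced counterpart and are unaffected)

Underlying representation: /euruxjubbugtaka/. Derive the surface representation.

eoruxjubuktaka

Rule 1 (pre-rhotic lowering): /u/ is a high vowel immediately before /r/, so it lowers to [o]. /euruxjubbugtaka/ → eoruxjubbugtaka.
Rule 2 (degemination): /bb/ is a geminate; the first /b/ deletes. /eoruxjubbugtaka/ → eoruxjubugtaka.
Rule 3 (regressive voicing assimilation): /g/ precedes the voiceless obstruent /t/, so it devoices to [k] by assimilation. /eoruxjubugtaka/ → eoruxjubuktaka.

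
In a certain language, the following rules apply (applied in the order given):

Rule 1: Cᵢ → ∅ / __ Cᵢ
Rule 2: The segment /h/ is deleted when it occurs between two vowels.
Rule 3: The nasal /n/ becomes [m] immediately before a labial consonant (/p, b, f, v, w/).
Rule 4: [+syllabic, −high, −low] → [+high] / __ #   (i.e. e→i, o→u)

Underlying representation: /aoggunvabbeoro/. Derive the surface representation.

Rule 1 (degemination): /gg/ is a geminate; the first /g/ deletes. /bb/ is a geminate; the first /b/ deletes. /aoggunvabbeoro/ → aogunvabeoro.
Rule 2 (intervocalic h-deletion): no segment meets the environment; /aogunvabeoro/ is unchanged.
Rule 3 (nasal place assimilation): /n/ precedes the labial consonant /v/, so it assimilates in place to [m]. /aogunvabeoro/ → aogumvabeoro.
Rule 4 (final vowel raising): /o/ is a mid vowel in word-final position, so it raises to [u]. /aogumvabeoro/ → aogumvabeoru.

aogumvabeoru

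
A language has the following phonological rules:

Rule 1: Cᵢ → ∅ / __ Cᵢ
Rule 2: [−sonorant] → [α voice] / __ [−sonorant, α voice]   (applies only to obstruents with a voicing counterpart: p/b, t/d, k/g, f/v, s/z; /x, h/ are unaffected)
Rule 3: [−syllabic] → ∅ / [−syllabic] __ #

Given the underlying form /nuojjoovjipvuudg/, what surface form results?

Rule 1 (degemination): /jj/ is a geminate; the first /j/ deletes. /nuojjoovjipvuudg/ → nuojoovjipvuudg.
Rule 2 (regressive voicing assimilation): /p/ precedes the voiced obstruent /v/, so it voices to [b] by assimilation. /nuojoovjipvuudg/ → nuojoovjibvuudg.
Rule 3 (final cluster simplification): /g/ is the second consonant of a word-final cluster /dg/, so it deletes. /nuojoovjibvuudg/ → nuojoovjibvuud.

nuojoovjibvuud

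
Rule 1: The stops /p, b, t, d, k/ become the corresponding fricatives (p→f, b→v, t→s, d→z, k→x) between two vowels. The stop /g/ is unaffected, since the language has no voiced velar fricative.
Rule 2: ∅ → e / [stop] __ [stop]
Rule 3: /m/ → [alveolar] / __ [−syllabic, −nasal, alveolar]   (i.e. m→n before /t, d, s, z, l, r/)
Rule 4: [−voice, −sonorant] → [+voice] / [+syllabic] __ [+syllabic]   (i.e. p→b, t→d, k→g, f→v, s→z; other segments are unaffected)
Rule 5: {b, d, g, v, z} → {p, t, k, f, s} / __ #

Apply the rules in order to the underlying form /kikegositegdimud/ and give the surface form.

kixegozizegedimut

Rule 1 (intervocalic spirantization): /k/ is a stop between vowels /i/ and /e/, so it spirantizes to the fricative [x]. /t/ is a stop between vowels /i/ and /e/, so it spirantizes to the fricative [s]. /kikegositegdimud/ → kixegosisegdimud.
Rule 2 (stop-cluster e-epenthesis): /g/ and /d/ form a stop–stop cluster, so [e] is inserted between them. /kixegosisegdimud/ → kixegosisegedimud.
Rule 3 (nasal place assimilation): no segment meets the environment; /kixegosisegedimud/ is unchanged.
Rule 4 (intervocalic voicing): /s/ is a voiceless obstruent between vowels /o/ and /i/, so it voices to [z]. /s/ is a voiceless obstruent between vowels /i/ and /e/, so it voices to [z]. /kixegosisegedimud/ → kixegozizegedimud.
Rule 5 (final devoicing): /d/ is a voiced obstruent in word-final position, so it devoices to [t]. /kixegozizegedimud/ → kixegozizegedimut.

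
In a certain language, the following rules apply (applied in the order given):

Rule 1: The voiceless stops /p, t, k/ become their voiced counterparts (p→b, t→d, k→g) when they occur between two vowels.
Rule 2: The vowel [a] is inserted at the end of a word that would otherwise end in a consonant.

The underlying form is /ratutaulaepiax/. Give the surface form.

radudaulaebiaxa

Rule 1 (intervocalic voicing): /t/ is a voiceless stop between vowels /a/ and /u/, so it voices to [d]. /t/ is a voiceless stop between vowels /u/ and /a/, so it voices to [d]. /p/ is a voiceless stop between vowels /e/ and /i/, so it voices to [b]. /ratutaulaepiax/ → radudaulaebiax.
Rule 2 (final a-epenthesis): the form ends in the consonant /x/, so [a] is inserted word-finally. /radudaulaebiax/ → radudaulaebiaxa.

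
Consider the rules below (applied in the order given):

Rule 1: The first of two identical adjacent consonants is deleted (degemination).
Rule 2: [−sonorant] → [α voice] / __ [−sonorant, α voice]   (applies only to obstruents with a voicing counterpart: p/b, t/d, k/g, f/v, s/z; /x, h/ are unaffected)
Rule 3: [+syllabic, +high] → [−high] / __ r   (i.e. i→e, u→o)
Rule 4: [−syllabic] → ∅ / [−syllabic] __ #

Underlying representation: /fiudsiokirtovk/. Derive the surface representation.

Rule 1 (degemination): no segment meets the environment; /fiudsiokirtovk/ is unchanged.
Rule 2 (regressive voicing assimilation): /d/ precedes the voiceless obstruent /s/, so it devoices to [t] by assimilation. /v/ precedes the voiceless obstruent /k/, so it devoices to [f] by assimilation. /fiudsiokirtovk/ → fiutsiokirtofk.
Rule 3 (pre-rhotic lowering): /i/ is a high vowel immediately before /r/, so it lowers to [e]. /fiutsiokirtofk/ → fiutsiokertofk.
Rule 4 (final cluster simplification): /k/ is the second consonant of a word-final cluster /fk/, so it deletes. /fiutsiokertofk/ → fiutsiokertof.

fiutsiokertof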